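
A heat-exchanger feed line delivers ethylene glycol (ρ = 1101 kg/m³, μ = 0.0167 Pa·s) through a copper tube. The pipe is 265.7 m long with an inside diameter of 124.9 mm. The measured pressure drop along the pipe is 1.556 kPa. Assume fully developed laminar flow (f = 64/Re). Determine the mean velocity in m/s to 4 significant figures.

For laminar flow, f = 64/Re with Re = ρVD/μ, so Darcy-Weisbach reduces to ΔP = 32μLV/D². Solving for V: V = ΔP·D²/(32μL) = 1556·(0.1249)²/(32·0.0167·265.7) = 0.171 m/s.
Check: Re = ρVD/μ = 1101·0.171·0.1249/0.0167 = 1408 < 2300, so the laminar assumption holds.

V ≈ 0.1710 m/s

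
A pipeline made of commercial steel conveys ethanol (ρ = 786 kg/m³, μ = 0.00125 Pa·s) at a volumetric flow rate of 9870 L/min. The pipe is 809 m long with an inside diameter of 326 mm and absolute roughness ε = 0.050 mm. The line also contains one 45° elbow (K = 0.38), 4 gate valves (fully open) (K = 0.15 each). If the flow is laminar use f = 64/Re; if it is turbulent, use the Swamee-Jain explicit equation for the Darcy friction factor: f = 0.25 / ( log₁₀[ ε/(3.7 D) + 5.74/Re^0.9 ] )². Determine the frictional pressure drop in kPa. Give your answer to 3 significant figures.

Q = 9870 L/min = 9870/60000 = 0.1645 m³/s.
Cross-sectional area A = πD²/4 = π(0.326)²/4 = 0.08347 m²; mean velocity V = Q/A = 0.1645/0.08347 = 1.971 m/s.
Reynolds number Re = ρVD/μ = 786 · 1.971 · 0.326 / 0.00125 = 4.04e+05.
Re > 4000 → turbulent. Relative roughness ε/D = 5e-05/0.326 = 0.000153. Swamee-Jain: f = 0.25/(log₁₀[0.000153/3.7 + 5.74/4.04e+05^0.9])² = 0.25/(log₁₀[4.15e-05 + 5.17e-05])² = 0.25/(-4.031)² = 0.01539.
Total minor-loss coefficient ΣK = 1·0.38 + 4·0.15 = 0.98.
ΔP = [f·L/D + ΣK]·(ρV²/2) = [0.01539·809/0.326 + 0.98]·(786·1.971²/2) = [38.18 + 0.98]·1526 = 5.978e+04 Pa.
ΔP = 5.978e+04 Pa = 59.8 kPa.

ΔP ≈ 59.8 kPa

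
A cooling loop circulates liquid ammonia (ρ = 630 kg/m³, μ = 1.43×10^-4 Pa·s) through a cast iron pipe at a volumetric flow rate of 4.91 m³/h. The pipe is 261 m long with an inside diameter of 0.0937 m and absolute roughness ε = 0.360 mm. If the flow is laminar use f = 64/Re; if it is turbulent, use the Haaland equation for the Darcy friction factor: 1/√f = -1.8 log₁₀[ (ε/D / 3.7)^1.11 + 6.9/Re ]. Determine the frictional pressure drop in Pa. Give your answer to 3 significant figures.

ΔP ≈ 1010 Pa

Q = 4.91 m³/h = 4.91/3600 = 0.001364 m³/s.
Cross-sectional area A = πD²/4 = π(0.0937)²/4 = 0.006896 m²; mean velocity V = Q/A = 0.001364/0.006896 = 0.1978 m/s.
Reynolds number Re = ρVD/μ = 630 · 0.1978 · 0.0937 / 0.000143 = 8.165e+04.
Re > 4000 → turbulent. Relative roughness ε/D = 0.00036/0.0937 = 0.00384. Haaland: 1/√f = -1.8 log₁₀[(0.00384/3.7)^1.11 + 6.9/8.165e+04] = -1.8 log₁₀[0.000488 + 8.45e-05] = 5.836, so f = 0.02936.
Darcy-Weisbach: ΔP = f(L/D)(ρV²/2) = 0.02936·(261/0.0937)·(630·0.1978²/2) = 0.02936·2785·12.32 = 1008 Pa.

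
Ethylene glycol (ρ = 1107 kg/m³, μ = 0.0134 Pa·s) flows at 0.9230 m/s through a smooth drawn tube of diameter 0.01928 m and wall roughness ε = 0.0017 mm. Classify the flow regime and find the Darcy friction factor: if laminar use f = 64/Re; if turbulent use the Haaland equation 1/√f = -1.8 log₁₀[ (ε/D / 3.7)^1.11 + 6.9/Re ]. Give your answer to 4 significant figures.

Re = ρVD/μ = 1107·0.923·0.01928/0.0134 = 1470.
Re < 2300 → laminar, so f = 64/Re = 0.04353 (roughness is irrelevant in laminar flow).

f ≈ 0.04353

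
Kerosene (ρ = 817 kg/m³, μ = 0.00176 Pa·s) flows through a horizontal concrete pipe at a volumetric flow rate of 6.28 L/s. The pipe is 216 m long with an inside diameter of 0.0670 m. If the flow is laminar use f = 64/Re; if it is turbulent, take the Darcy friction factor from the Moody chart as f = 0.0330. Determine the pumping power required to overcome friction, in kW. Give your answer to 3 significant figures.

P ≈ 0.866 kW

Q = 6.28 L/s = 6.28/1000 = 0.00628 m³/s.
Cross-sectional area A = πD²/4 = π(0.067)²/4 = 0.003526 m²; mean velocity V = Q/A = 0.00628/0.003526 = 1.781 m/s.
Reynolds number Re = ρVD/μ = 817 · 1.781 · 0.067 / 0.00176 = 5.54e+04.
Re > 4000 → turbulent; use the Moody-chart value f = 0.0330.
Darcy-Weisbach: ΔP = f(L/D)(ρV²/2) = 0.033·(216/0.067)·(817·1.781²/2) = 0.033·3224·1296 = 1.379e+05 Pa.
Pumping power P = QΔP = 0.00628·1.379e+05 = 865.9 W = 0.866 kW.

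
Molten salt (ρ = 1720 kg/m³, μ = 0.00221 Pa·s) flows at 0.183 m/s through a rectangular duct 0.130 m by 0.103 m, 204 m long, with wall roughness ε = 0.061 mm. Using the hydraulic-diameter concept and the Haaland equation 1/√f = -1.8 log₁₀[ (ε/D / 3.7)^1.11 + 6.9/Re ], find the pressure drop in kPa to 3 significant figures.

Hydraulic diameter D_h = 4A/P = 4·(0.13·0.103)/(2·(0.13+0.103)) = 0.05356/0.466 = 0.1149 m.
Re = ρVD_h/μ = 1720·0.183·0.1149/0.00221 = 1.637e+04.
ε/D_h = 6.1e-05/0.1149 = 0.000531; Haaland gives 1/√f = -1.8 log₁₀[5.42e-05+0.000422] = 5.981, so f = 0.02796.
ΔP = f(L/D_h)(ρV²/2) = 0.02796·204/0.1149·28.8 = 1429 Pa.
ΔP = 1.43 kPa.

ΔP ≈ 1.43 kPa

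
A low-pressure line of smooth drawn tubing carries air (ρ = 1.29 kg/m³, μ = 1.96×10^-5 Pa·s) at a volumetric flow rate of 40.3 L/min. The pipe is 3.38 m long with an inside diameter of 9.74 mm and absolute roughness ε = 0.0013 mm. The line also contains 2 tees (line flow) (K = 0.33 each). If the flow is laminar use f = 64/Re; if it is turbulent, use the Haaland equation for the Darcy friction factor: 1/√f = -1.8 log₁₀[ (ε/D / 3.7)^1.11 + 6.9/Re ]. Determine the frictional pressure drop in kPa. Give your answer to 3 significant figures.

ΔP ≈ 0.694 kPa

Q = 40.3 L/min = 40.3/60000 = 0.0006717 m³/s.
Cross-sectional area A = πD²/4 = π(0.00974)²/4 = 7.451e-05 m²; mean velocity V = Q/A = 0.0006717/7.451e-05 = 9.015 m/s.
Reynolds number Re = ρVD/μ = 1.29 · 9.015 · 0.00974 / 1.96e-05 = 5779.
Re > 4000 → turbulent. Relative roughness ε/D = 1.3e-06/0.00974 = 0.000133. Haaland: 1/√f = -1.8 log₁₀[(0.000133/3.7)^1.11 + 6.9/5779] = -1.8 log₁₀[1.17e-05 + 0.00119] = 5.254, so f = 0.03623.
Total minor-loss coefficient ΣK = 2·0.33 = 0.66.
ΔP = [f·L/D + ΣK]·(ρV²/2) = [0.03623·3.38/0.00974 + 0.66]·(1.29·9.015²/2) = [12.57 + 0.66]·52.41 = 693.6 Pa.
ΔP = 693.6 Pa = 0.694 kPa.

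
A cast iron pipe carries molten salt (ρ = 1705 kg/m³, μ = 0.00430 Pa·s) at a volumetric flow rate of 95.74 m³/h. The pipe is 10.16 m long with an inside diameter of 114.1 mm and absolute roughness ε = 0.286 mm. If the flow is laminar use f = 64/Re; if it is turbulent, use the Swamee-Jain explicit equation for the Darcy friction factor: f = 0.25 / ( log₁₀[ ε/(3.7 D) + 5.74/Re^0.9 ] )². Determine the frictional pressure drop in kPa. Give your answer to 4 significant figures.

ΔP ≈ 13.54 kPa

Q = 95.74 m³/h = 95.74/3600 = 0.02659 m³/s.
Cross-sectional area A = πD²/4 = π(0.1141)²/4 = 0.01022 m²; mean velocity V = Q/A = 0.02659/0.01022 = 2.601 m/s.
Reynolds number Re = ρVD/μ = 1705 · 2.601 · 0.1141 / 0.0043 = 1.177e+05.
Re > 4000 → turbulent. Relative roughness ε/D = 0.000286/0.1141 = 0.00251. Swamee-Jain: f = 0.25/(log₁₀[0.00251/3.7 + 5.74/1.177e+05^0.9])² = 0.25/(log₁₀[0.000677 + 0.000157])² = 0.25/(-3.079)² = 0.02638.
Darcy-Weisbach: ΔP = f(L/D)(ρV²/2) = 0.02638·(10.16/0.1141)·(1705·2.601²/2) = 0.02638·89.04·5767 = 1.354e+04 Pa.
ΔP = 1.354e+04 Pa = 13.54 kPa.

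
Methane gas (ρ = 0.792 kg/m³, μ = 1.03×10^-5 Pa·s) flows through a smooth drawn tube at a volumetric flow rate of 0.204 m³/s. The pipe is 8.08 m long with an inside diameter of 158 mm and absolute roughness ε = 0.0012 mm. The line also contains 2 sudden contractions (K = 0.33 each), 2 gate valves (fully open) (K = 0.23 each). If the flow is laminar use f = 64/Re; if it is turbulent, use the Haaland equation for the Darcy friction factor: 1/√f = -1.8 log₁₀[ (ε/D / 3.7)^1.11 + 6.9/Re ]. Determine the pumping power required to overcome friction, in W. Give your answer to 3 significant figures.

Cross-sectional area A = πD²/4 = π(0.158)²/4 = 0.01961 m²; mean velocity V = Q/A = 0.204/0.01961 = 10.4 m/s.
Reynolds number Re = ρVD/μ = 0.792 · 10.4 · 0.158 / 1.03e-05 = 1.264e+05.
Re > 4000 → turbulent. Relative roughness ε/D = 1.2e-06/0.158 = 7.59e-06. Haaland: 1/√f = -1.8 log₁₀[(7.59e-06/3.7)^1.11 + 6.9/1.264e+05] = -1.8 log₁₀[4.86e-07 + 5.46e-05] = 7.666, so f = 0.01701.
Total minor-loss coefficient ΣK = 2·0.33 + 2·0.23 = 1.12.
ΔP = [f·L/D + ΣK]·(ρV²/2) = [0.01701·8.08/0.158 + 1.12]·(0.792·10.4²/2) = [0.8701 + 1.12]·42.87 = 85.32 Pa.
Pumping power P = QΔP = 0.204·85.32 = 17.40 W = 17.4 W.

P ≈ 17.4 W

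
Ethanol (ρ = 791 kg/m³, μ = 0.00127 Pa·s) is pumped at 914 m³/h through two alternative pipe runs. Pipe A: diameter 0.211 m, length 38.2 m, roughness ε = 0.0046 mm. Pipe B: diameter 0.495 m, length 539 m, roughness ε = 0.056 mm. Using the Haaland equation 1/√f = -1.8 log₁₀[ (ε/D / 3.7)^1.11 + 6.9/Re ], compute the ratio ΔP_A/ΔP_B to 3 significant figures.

Pipe A: V = Q/A = 0.2539/0.03497 = 7.261 m/s; Re = 9.542e+05; ε/D = 2.18e-05; Haaland → f = 0.01208; ΔP_A = f(L/D)(ρV²/2) = 4.558e+04 Pa.
Pipe B: V = Q/A = 0.2539/0.1924 = 1.319 m/s; Re = 4.067e+05; ε/D = 0.000113; Haaland → f = 0.01476; ΔP_B = f(L/D)(ρV²/2) = 1.106e+04 Pa.
ΔP_A/ΔP_B = 4.558e+04/1.106e+04 = 4.12.

ΔP_A/ΔP_B ≈ 4.12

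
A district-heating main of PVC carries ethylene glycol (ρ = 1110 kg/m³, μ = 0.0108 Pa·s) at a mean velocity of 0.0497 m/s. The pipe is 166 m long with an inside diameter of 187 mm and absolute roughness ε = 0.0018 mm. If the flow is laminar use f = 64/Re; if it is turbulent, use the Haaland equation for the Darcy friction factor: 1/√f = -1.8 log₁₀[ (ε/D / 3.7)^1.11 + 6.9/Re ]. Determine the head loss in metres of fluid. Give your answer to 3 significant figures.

h_f ≈ 0.00749 m

Reynolds number Re = ρVD/μ = 1110 · 0.0497 · 0.187 / 0.0108 = 955.2.
Re < 2300 → laminar flow, so f = 64/Re = 64/955.2 = 0.067 (the turbulent correlation is not needed).
Darcy-Weisbach: ΔP = f(L/D)(ρV²/2) = 0.067·(166/0.187)·(1110·0.0497²/2) = 0.067·887.7·1.371 = 81.54 Pa.
Head loss h_f = ΔP/(ρg) = 81.54/(1110·9.81) = 0.00749 m.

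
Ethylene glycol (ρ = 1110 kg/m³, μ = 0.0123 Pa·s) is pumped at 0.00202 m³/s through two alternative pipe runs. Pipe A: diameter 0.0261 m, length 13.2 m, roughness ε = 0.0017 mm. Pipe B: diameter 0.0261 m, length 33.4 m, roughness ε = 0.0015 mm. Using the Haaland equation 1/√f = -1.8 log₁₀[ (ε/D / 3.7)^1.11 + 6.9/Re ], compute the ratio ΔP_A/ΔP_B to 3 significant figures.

ΔP_A/ΔP_B ≈ 0.395

Pipe A: V = Q/A = 0.00202/0.000535 = 3.776 m/s; Re = 8893; ε/D = 6.51e-05; Haaland → f = 0.03197; ΔP_A = f(L/D)(ρV²/2) = 1.279e+05 Pa.
Pipe B: V = Q/A = 0.00202/0.000535 = 3.776 m/s; Re = 8893; ε/D = 5.75e-05; Haaland → f = 0.03196; ΔP_B = f(L/D)(ρV²/2) = 3.236e+05 Pa.
ΔP_A/ΔP_B = 1.279e+05/3.236e+05 = 0.395.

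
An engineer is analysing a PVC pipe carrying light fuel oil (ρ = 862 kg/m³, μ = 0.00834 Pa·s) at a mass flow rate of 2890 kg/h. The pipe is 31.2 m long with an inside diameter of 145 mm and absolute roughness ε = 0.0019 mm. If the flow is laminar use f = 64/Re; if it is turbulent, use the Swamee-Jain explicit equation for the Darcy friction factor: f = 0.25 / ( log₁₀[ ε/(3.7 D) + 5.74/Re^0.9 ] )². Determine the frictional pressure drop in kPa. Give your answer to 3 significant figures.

ΔP ≈ 0.0223 kPa

ṁ = 2890 kg/h = 2890/3600 = 0.8028 kg/s.
A = πD²/4 = π(0.145)²/4 = 0.01651 m²; mean velocity V = ṁ/(ρA) = 0.8028/(862 · 0.01651) = 0.0564 m/s.
Reynolds number Re = ρVD/μ = 862 · 0.0564 · 0.145 / 0.00834 = 845.2.
Re < 2300 → laminar flow, so f = 64/Re = 64/845.2 = 0.07572 (the turbulent correlation is not needed).
Darcy-Weisbach: ΔP = f(L/D)(ρV²/2) = 0.07572·(31.2/0.145)·(862·0.0564²/2) = 0.07572·215.2·1.371 = 22.34 Pa.
ΔP = 22.34 Pa = 0.0223 kPa.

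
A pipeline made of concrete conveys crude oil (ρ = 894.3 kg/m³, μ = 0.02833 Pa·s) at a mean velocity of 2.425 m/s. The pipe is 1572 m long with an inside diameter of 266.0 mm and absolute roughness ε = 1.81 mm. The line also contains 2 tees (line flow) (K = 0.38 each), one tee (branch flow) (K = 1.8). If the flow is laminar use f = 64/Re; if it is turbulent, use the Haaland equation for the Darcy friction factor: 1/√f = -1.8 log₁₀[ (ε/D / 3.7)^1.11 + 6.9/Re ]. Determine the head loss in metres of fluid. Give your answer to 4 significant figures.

Reynolds number Re = ρVD/μ = 894.3 · 2.425 · 0.266 / 0.0283 = 2.036e+04.
Re > 4000 → turbulent. Relative roughness ε/D = 0.00181/0.266 = 0.0068. Haaland: 1/√f = -1.8 log₁₀[(0.0068/3.7)^1.11 + 6.9/2.036e+04] = -1.8 log₁₀[0.00092 + 0.000339] = 5.22, so f = 0.0367.
Total minor-loss coefficient ΣK = 2·0.38 + 1·1.8 = 2.56.
ΔP = [f·L/D + ΣK]·(ρV²/2) = [0.0367·1572/0.266 + 2.56]·(894.3·2.425²/2) = [216.9 + 2.56]·2630 = 5.77e+05 Pa.
Head loss h_f = ΔP/(ρg) = 5.77e+05/(894.3·9.81) = 65.77 m.

h_f ≈ 65.77 m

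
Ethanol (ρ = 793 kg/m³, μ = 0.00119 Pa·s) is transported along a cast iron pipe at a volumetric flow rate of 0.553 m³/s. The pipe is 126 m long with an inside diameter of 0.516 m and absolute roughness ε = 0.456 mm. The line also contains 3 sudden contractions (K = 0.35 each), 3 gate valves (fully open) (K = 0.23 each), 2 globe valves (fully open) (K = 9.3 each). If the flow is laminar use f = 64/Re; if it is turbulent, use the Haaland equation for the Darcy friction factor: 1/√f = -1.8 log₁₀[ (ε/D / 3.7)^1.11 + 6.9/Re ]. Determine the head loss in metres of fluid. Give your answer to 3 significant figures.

h_f ≈ 8.94 m

Cross-sectional area A = πD²/4 = π(0.516)²/4 = 0.2091 m²; mean velocity V = Q/A = 0.553/0.2091 = 2.644 m/s.
Reynolds number Re = ρVD/μ = 793 · 2.644 · 0.516 / 0.00119 = 9.093e+05.
Re > 4000 → turbulent. Relative roughness ε/D = 0.000456/0.516 = 0.000884. Haaland: 1/√f = -1.8 log₁₀[(0.000884/3.7)^1.11 + 6.9/9.093e+05] = -1.8 log₁₀[9.54e-05 + 7.59e-06] = 7.177, so f = 0.01942.
Total minor-loss coefficient ΣK = 3·0.35 + 3·0.23 + 2·9.3 = 20.3.
ΔP = [f·L/D + ΣK]·(ρV²/2) = [0.01942·126/0.516 + 20.3]·(793·2.644²/2) = [4.741 + 20.3]·2773 = 6.954e+04 Pa.
Head loss h_f = ΔP/(ρg) = 6.954e+04/(793·9.81) = 8.94 m.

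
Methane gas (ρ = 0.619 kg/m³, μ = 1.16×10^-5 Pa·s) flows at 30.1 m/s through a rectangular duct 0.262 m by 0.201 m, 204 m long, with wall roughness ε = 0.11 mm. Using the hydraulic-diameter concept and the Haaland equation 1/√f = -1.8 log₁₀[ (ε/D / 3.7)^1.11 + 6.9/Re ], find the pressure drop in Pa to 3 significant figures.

Hydraulic diameter D_h = 4A/P = 4·(0.262·0.201)/(2·(0.262+0.201)) = 0.2106/0.926 = 0.2275 m.
Re = ρVD_h/μ = 0.619·30.1·0.2275/1.16e-05 = 3.654e+05.
ε/D_h = 0.00011/0.2275 = 0.000484; Haaland gives 1/√f = -1.8 log₁₀[4.89e-05+1.89e-05] = 7.504, so f = 0.01776.
ΔP = f(L/D_h)(ρV²/2) = 0.01776·204/0.2275·280.4 = 4465 Pa.

ΔP ≈ 4470 Pa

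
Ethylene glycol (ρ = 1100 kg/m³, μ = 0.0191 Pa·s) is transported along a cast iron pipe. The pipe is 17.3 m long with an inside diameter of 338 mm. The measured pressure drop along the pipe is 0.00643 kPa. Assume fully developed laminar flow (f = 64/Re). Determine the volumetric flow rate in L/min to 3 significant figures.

For laminar flow, f = 64/Re with Re = ρVD/μ, so Darcy-Weisbach reduces to ΔP = 32μLV/D². Solving for V: V = ΔP·D²/(32μL) = 6.43·(0.338)²/(32·0.0191·17.3) = 0.06947 m/s.
Check: Re = ρVD/μ = 1100·0.06947·0.338/0.0191 = 1352 < 2300, so the laminar assumption holds.
Q = V·A = 0.06947·(π/4·0.338²) = 0.006234 m³/s = 374 L/min.

Q ≈ 374 L/min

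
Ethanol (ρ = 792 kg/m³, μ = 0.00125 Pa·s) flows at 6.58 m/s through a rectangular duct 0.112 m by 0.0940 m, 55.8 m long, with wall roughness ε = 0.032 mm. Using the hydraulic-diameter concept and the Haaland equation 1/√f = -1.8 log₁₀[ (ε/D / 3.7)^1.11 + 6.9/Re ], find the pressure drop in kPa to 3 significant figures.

Hydraulic diameter D_h = 4A/P = 4·(0.112·0.094)/(2·(0.112+0.094)) = 0.04211/0.412 = 0.1022 m.
Re = ρVD_h/μ = 792·6.58·0.1022/0.00125 = 4.261e+05.
ε/D_h = 3.2e-05/0.1022 = 0.000313; Haaland gives 1/√f = -1.8 log₁₀[3.02e-05+1.62e-05] = 7.801, so f = 0.01643.
ΔP = f(L/D_h)(ρV²/2) = 0.01643·55.8/0.1022·1.715e+04 = 1.538e+05 Pa.
ΔP = 154 kPa.

ΔP ≈ 154 kPa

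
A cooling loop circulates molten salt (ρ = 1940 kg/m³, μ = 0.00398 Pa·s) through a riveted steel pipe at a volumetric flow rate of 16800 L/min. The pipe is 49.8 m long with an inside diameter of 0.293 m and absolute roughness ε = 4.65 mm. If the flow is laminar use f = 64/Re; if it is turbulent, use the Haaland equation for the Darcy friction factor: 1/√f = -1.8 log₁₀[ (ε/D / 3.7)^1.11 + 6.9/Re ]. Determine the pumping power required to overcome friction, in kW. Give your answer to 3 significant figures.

P ≈ 35.6 kW

Q = 16800 L/min = 16800/60000 = 0.28 m³/s.
Cross-sectional area A = πD²/4 = π(0.293)²/4 = 0.06743 m²; mean velocity V = Q/A = 0.28/0.06743 = 4.153 m/s.
Reynolds number Re = ρVD/μ = 1940 · 4.153 · 0.293 / 0.00398 = 5.931e+05.
Re > 4000 → turbulent. Relative roughness ε/D = 0.00465/0.293 = 0.0159. Haaland: 1/√f = -1.8 log₁₀[(0.0159/3.7)^1.11 + 6.9/5.931e+05] = -1.8 log₁₀[0.00235 + 1.16e-05] = 4.727, so f = 0.04476.
Darcy-Weisbach: ΔP = f(L/D)(ρV²/2) = 0.04476·(49.8/0.293)·(1940·4.153²/2) = 0.04476·170·1.673e+04 = 1.273e+05 Pa.
Pumping power P = QΔP = 0.28·1.273e+05 = 35630 W = 35.6 kW.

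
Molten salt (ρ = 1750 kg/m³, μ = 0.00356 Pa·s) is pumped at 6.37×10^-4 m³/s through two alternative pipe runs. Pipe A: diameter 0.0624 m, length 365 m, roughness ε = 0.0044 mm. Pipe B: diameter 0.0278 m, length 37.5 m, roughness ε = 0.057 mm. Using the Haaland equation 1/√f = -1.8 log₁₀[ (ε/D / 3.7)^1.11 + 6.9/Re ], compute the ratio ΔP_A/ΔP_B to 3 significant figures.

ΔP_A/ΔP_B ≈ 0.192

Pipe A: V = Q/A = 0.000637/0.003058 = 0.2083 m/s; Re = 6389; ε/D = 7.05e-05; Haaland → f = 0.03512; ΔP_A = f(L/D)(ρV²/2) = 7800 Pa.
Pipe B: V = Q/A = 0.000637/0.000607 = 1.049 m/s; Re = 1.434e+04; ε/D = 0.00205; Haaland → f = 0.0313; ΔP_B = f(L/D)(ρV²/2) = 4.069e+04 Pa.
ΔP_A/ΔP_B = 7800/4.069e+04 = 0.192.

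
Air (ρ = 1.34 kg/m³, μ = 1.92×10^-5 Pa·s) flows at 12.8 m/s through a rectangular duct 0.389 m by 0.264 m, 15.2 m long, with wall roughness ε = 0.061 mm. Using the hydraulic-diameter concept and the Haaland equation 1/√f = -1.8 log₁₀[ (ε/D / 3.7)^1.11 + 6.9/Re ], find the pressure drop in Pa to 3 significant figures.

ΔP ≈ 85.6 Pa

Hydraulic diameter D_h = 4A/P = 4·(0.389·0.264)/(2·(0.389+0.264)) = 0.4108/1.306 = 0.3145 m.
Re = ρVD_h/μ = 1.34·12.8·0.3145/1.92e-05 = 2.81e+05.
ε/D_h = 6.1e-05/0.3145 = 0.000194; Haaland gives 1/√f = -1.8 log₁₀[1.77e-05+2.46e-05] = 7.873, so f = 0.01613.
ΔP = f(L/D_h)(ρV²/2) = 0.01613·15.2/0.3145·109.8 = 85.58 Pa.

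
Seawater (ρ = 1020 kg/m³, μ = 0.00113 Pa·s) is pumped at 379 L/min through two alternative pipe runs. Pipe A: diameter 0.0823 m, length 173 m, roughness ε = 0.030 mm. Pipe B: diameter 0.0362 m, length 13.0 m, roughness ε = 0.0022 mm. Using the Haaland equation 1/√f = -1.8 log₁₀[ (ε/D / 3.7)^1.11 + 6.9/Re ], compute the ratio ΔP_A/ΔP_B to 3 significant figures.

ΔP_A/ΔP_B ≈ 0.273

Pipe A: V = Q/A = 0.006317/0.00532 = 1.187 m/s; Re = 8.821e+04; ε/D = 0.000365; Haaland → f = 0.01985; ΔP_A = f(L/D)(ρV²/2) = 3e+04 Pa.
Pipe B: V = Q/A = 0.006317/0.001029 = 6.137 m/s; Re = 2.005e+05; ε/D = 6.08e-05; Haaland → f = 0.0159; ΔP_B = f(L/D)(ρV²/2) = 1.097e+05 Pa.
ΔP_A/ΔP_B = 3e+04/1.097e+05 = 0.273.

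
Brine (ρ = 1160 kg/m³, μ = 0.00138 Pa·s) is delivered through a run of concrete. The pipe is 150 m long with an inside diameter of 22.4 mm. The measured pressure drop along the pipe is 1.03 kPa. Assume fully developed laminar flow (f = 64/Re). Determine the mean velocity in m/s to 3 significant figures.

V ≈ 0.0780 m/s

For laminar flow, f = 64/Re with Re = ρVD/μ, so Darcy-Weisbach reduces to ΔP = 32μLV/D². Solving for V: V = ΔP·D²/(32μL) = 1030·(0.0224)²/(32·0.00138·150) = 0.07802 m/s.
Check: Re = ρVD/μ = 1160·0.07802·0.0224/0.00138 = 1469 < 2300, so the laminar assumption holds.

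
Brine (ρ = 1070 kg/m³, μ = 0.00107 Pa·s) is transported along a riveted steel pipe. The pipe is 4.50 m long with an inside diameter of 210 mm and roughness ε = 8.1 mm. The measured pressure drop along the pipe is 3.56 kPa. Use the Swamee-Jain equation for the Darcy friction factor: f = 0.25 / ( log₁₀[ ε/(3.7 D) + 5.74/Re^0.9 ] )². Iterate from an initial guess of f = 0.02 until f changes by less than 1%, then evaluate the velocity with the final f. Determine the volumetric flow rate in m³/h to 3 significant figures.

Q ≈ 275 m³/h

Rearranging Darcy-Weisbach: V = √(2·ΔP·D/(f·L·ρ)). With ε/D = 0.0081/0.21 = 0.0386, iterate starting from f = 0.02:
  f = 0.02 → V = √(2·3560·0.21/(0.02·4.5·1070)) = 3.94 m/s; Re = ρVD/μ = 8.275e+05; f → 0.06372
  f = 0.06372 → V = 2.208 m/s; Re = 4.636e+05; f → 0.06377
Converged (Δf/f < 1%). With the final f = 0.06377: V = √(2·3560·0.21/(0.06377·4.5·1070)) = 2.207 m/s.
Q = V·A = 2.207·(π/4·0.21²) = 0.07643 m³/s = 275 m³/h.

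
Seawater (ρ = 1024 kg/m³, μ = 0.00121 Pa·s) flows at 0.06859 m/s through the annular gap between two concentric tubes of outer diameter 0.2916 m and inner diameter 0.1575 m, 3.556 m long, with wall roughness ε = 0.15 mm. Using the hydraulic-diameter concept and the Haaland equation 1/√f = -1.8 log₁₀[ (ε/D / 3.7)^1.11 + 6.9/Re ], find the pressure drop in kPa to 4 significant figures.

Hydraulic diameter D_h = 4A/P = D_o - D_i = 0.2916 - 0.1575 = 0.1341 m.
Re = ρVD_h/μ = 1024·0.06859·0.1341/0.00121 = 7784.
ε/D_h = 0.00015/0.1341 = 0.00112; Haaland gives 1/√f = -1.8 log₁₀[0.000124+0.000886] = 5.392, so f = 0.0344.
ΔP = f(L/D_h)(ρV²/2) = 0.0344·3.556/0.1341·2.409 = 2.197 Pa.
ΔP = 0.002197 kPa.

ΔP ≈ 0.002197 kPa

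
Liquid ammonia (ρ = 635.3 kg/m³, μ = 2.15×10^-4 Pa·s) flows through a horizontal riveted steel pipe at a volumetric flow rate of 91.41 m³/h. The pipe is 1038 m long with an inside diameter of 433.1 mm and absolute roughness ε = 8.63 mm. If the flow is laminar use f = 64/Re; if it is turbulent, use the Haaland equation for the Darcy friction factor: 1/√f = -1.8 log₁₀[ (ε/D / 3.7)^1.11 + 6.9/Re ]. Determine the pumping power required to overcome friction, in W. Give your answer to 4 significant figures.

Q = 91.41 m³/h = 91.41/3600 = 0.02539 m³/s.
Cross-sectional area A = πD²/4 = π(0.4331)²/4 = 0.1473 m²; mean velocity V = Q/A = 0.02539/0.1473 = 0.1724 m/s.
Reynolds number Re = ρVD/μ = 635.3 · 0.1724 · 0.4331 / 0.000215 = 2.206e+05.
Re > 4000 → turbulent. Relative roughness ε/D = 0.00863/0.4331 = 0.0199. Haaland: 1/√f = -1.8 log₁₀[(0.0199/3.7)^1.11 + 6.9/2.206e+05] = -1.8 log₁₀[0.00303 + 3.13e-05] = 4.525, so f = 0.04884.
Darcy-Weisbach: ΔP = f(L/D)(ρV²/2) = 0.04884·(1038/0.4331)·(635.3·0.1724²/2) = 0.04884·2397·9.436 = 1105 Pa.
Pumping power P = QΔP = 0.02539·1105 = 28.045 W = 28.05 W.

P ≈ 28.05 W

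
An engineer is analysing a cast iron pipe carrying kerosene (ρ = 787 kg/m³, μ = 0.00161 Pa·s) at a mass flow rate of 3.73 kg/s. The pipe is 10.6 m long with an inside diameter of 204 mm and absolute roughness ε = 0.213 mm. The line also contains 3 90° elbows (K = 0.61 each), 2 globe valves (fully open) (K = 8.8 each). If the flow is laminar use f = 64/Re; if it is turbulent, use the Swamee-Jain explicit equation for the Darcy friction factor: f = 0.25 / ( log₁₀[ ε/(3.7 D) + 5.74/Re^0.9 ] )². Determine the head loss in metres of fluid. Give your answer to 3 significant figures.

A = πD²/4 = π(0.204)²/4 = 0.03269 m²; mean velocity V = ṁ/(ρA) = 3.73/(787 · 0.03269) = 0.145 m/s.
Reynolds number Re = ρVD/μ = 787 · 0.145 · 0.204 / 0.00161 = 1.446e+04.
Re > 4000 → turbulent. Relative roughness ε/D = 0.000213/0.204 = 0.00104. Swamee-Jain: f = 0.25/(log₁₀[0.00104/3.7 + 5.74/1.446e+04^0.9])² = 0.25/(log₁₀[0.000282 + 0.00103])² = 0.25/(-2.88)² = 0.03013.
Total minor-loss coefficient ΣK = 3·0.61 + 2·8.8 = 19.4.
ΔP = [f·L/D + ΣK]·(ρV²/2) = [0.03013·10.6/0.204 + 19.4]·(787·0.145²/2) = [1.566 + 19.4]·8.274 = 173.7 Pa.
Head loss h_f = ΔP/(ρg) = 173.7/(787·9.81) = 0.0225 m.

h_f ≈ 0.0225 m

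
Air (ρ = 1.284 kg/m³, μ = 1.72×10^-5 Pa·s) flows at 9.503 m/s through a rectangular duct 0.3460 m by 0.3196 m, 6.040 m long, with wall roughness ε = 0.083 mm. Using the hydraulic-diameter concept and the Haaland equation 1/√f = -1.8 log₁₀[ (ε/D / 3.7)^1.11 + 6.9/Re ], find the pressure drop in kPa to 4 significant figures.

ΔP ≈ 0.01777 kPa

Hydraulic diameter D_h = 4A/P = 4·(0.346·0.3196)/(2·(0.346+0.3196)) = 0.4423/1.331 = 0.3323 m.
Re = ρVD_h/μ = 1.284·9.503·0.3323/1.72e-05 = 2.357e+05.
ε/D_h = 8.3e-05/0.3323 = 0.00025; Haaland gives 1/√f = -1.8 log₁₀[2.35e-05+2.93e-05] = 7.7, so f = 0.01687.
ΔP = f(L/D_h)(ρV²/2) = 0.01687·6.04/0.3323·57.98 = 17.77 Pa.
ΔP = 0.01777 kPa.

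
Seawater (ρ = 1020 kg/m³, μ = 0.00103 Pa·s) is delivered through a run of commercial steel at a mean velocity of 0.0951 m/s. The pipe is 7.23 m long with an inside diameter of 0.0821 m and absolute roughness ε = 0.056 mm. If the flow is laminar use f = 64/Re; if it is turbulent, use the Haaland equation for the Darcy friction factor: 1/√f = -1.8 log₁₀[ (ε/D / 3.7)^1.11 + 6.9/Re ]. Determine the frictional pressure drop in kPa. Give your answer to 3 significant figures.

Reynolds number Re = ρVD/μ = 1020 · 0.0951 · 0.0821 / 0.00103 = 7732.
Re > 4000 → turbulent. Relative roughness ε/D = 5.6e-05/0.0821 = 0.000682. Haaland: 1/√f = -1.8 log₁₀[(0.000682/3.7)^1.11 + 6.9/7732] = -1.8 log₁₀[7.16e-05 + 0.000892] = 5.429, so f = 0.03393.
Darcy-Weisbach: ΔP = f(L/D)(ρV²/2) = 0.03393·(7.23/0.0821)·(1020·0.0951²/2) = 0.03393·88.06·4.612 = 13.78 Pa.
ΔP = 13.78 Pa = 0.0138 kPa.

ΔP ≈ 0.0138 kPa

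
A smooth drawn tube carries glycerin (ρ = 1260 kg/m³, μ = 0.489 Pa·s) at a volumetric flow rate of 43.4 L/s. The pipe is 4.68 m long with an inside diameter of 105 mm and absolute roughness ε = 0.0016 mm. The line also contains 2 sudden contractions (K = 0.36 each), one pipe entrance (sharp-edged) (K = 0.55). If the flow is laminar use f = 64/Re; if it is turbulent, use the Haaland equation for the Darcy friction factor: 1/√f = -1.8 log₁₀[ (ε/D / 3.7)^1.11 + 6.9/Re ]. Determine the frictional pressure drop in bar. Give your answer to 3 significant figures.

ΔP ≈ 0.534 bar

Q = 43.4 L/s = 43.4/1000 = 0.0434 m³/s.
Cross-sectional area A = πD²/4 = π(0.105)²/4 = 0.008659 m²; mean velocity V = Q/A = 0.0434/0.008659 = 5.012 m/s.
Reynolds number Re = ρVD/μ = 1260 · 5.012 · 0.105 / 0.489 = 1356.
Re < 2300 → laminar flow, so f = 64/Re = 64/1356 = 0.0472 (the turbulent correlation is not needed).
Total minor-loss coefficient ΣK = 2·0.36 + 1·0.55 = 1.27.
ΔP = [f·L/D + ΣK]·(ρV²/2) = [0.0472·4.68/0.105 + 1.27]·(1260·5.012²/2) = [2.104 + 1.27]·1.583e+04 = 5.339e+04 Pa.
ΔP = 5.339e+04 Pa = 0.534 bar.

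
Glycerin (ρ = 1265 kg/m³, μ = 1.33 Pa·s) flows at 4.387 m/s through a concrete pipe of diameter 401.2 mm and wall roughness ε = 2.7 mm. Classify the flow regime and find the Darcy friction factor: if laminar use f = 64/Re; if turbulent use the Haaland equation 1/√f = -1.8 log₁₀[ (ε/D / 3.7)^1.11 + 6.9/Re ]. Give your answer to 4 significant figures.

f ≈ 0.03823

Re = ρVD/μ = 1265·4.387·0.4012/1.33 = 1674.
Re < 2300 → laminar, so f = 64/Re = 0.03823 (roughness is irrelevant in laminar flow).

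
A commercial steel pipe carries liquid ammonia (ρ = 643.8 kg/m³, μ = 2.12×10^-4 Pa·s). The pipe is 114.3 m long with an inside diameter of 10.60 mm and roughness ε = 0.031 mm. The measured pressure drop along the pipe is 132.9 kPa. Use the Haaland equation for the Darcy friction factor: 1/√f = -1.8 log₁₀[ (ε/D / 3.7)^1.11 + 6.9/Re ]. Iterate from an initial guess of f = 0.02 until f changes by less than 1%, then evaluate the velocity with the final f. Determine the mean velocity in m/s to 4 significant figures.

Rearranging Darcy-Weisbach: V = √(2·ΔP·D/(f·L·ρ)). With ε/D = 3.1e-05/0.0106 = 0.00292, iterate starting from f = 0.02:
  f = 0.02 → V = √(2·1.329e+05·0.0106/(0.02·114.3·643.8)) = 1.384 m/s; Re = ρVD/μ = 4.454e+04; f → 0.02855
  f = 0.02855 → V = 1.158 m/s; Re = 3.728e+04; f → 0.02898
  f = 0.02898 → V = 1.149 m/s; Re = 3.7e+04; f → 0.029
Converged (Δf/f < 1%). With the final f = 0.029: V = √(2·1.329e+05·0.0106/(0.029·114.3·643.8)) = 1.149 m/s.

V ≈ 1.149 m/s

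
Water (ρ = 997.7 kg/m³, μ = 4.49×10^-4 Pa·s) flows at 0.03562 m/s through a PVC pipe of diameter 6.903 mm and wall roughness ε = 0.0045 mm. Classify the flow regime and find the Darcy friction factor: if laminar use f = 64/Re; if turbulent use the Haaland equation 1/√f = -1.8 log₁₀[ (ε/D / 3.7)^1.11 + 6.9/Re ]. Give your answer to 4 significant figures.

f ≈ 0.1171

Re = ρVD/μ = 997.7·0.03562·0.006903/0.000449 = 546.4.
Re < 2300 → laminar, so f = 64/Re = 0.1171 (roughness is irrelevant in laminar flow).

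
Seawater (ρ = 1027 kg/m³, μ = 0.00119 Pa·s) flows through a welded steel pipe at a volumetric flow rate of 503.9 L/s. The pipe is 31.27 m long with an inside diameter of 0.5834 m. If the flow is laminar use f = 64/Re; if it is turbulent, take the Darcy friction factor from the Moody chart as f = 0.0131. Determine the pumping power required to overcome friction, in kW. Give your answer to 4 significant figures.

P ≈ 0.6456 kW

Q = 503.9 L/s = 503.9/1000 = 0.5039 m³/s.
Cross-sectional area A = πD²/4 = π(0.5834)²/4 = 0.2673 m²; mean velocity V = Q/A = 0.5039/0.2673 = 1.885 m/s.
Reynolds number Re = ρVD/μ = 1027 · 1.885 · 0.5834 / 0.00119 = 9.491e+05.
Re > 4000 → turbulent; use the Moody-chart value f = 0.0131.
Darcy-Weisbach: ΔP = f(L/D)(ρV²/2) = 0.0131·(31.27/0.5834)·(1027·1.885²/2) = 0.0131·53.6·1825 = 1281 Pa.
Pumping power P = QΔP = 0.5039·1281 = 645.60 W = 0.6456 kW.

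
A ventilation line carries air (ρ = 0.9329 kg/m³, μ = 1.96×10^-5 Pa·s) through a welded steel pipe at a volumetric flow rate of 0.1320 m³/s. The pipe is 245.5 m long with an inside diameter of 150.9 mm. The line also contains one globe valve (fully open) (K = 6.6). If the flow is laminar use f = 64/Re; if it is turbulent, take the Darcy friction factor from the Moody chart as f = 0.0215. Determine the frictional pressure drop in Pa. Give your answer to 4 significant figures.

Cross-sectional area A = πD²/4 = π(0.1509)²/4 = 0.01788 m²; mean velocity V = Q/A = 0.132/0.01788 = 7.381 m/s.
Reynolds number Re = ρVD/μ = 0.9329 · 7.381 · 0.1509 / 1.96e-05 = 5.301e+04.
Re > 4000 → turbulent; use the Moody-chart value f = 0.0215.
Total minor-loss coefficient ΣK = 1·6.6 = 6.6.
ΔP = [f·L/D + ΣK]·(ρV²/2) = [0.0215·245.5/0.1509 + 6.6]·(0.9329·7.381²/2) = [34.98 + 6.6]·25.41 = 1057 Pa.

ΔP ≈ 1057 Pa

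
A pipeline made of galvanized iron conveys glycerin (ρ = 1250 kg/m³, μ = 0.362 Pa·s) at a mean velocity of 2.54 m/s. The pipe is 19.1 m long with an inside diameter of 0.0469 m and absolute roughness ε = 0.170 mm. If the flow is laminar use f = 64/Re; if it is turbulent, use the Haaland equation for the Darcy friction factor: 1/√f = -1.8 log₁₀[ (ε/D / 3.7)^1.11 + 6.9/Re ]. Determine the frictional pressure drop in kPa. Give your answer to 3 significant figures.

Reynolds number Re = ρVD/μ = 1250 · 2.54 · 0.0469 / 0.362 = 411.3.
Re < 2300 → laminar flow, so f = 64/Re = 64/411.3 = 0.1556 (the turbulent correlation is not needed).
Darcy-Weisbach: ΔP = f(L/D)(ρV²/2) = 0.1556·(19.1/0.0469)·(1250·2.54²/2) = 0.1556·407.2·4032 = 2.555e+05 Pa.
ΔP = 2.555e+05 Pa = 255 kPa.

ΔP ≈ 255 kPa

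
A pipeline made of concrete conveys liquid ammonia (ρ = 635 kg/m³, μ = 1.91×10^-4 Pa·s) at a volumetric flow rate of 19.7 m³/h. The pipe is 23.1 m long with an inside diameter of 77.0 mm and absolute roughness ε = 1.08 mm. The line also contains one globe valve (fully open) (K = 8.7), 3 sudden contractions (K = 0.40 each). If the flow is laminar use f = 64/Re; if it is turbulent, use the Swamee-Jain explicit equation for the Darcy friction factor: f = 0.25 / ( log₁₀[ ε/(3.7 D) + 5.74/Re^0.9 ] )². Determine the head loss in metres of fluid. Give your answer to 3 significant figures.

h_f ≈ 1.60 m

Q = 19.7 m³/h = 19.7/3600 = 0.005472 m³/s.
Cross-sectional area A = πD²/4 = π(0.077)²/4 = 0.004657 m²; mean velocity V = Q/A = 0.005472/0.004657 = 1.175 m/s.
Reynolds number Re = ρVD/μ = 635 · 1.175 · 0.077 / 0.000191 = 3.008e+05.
Re > 4000 → turbulent. Relative roughness ε/D = 0.00108/0.077 = 0.014. Swamee-Jain: f = 0.25/(log₁₀[0.014/3.7 + 5.74/3.008e+05^0.9])² = 0.25/(log₁₀[0.00379 + 6.74e-05])² = 0.25/(-2.414)² = 0.04291.
Total minor-loss coefficient ΣK = 1·8.7 + 3·0.4 = 9.9.
ΔP = [f·L/D + ΣK]·(ρV²/2) = [0.04291·23.1/0.077 + 9.9]·(635·1.175²/2) = [12.87 + 9.9]·438.5 = 9986 Pa.
Head loss h_f = ΔP/(ρg) = 9986/(635·9.81) = 1.60 m.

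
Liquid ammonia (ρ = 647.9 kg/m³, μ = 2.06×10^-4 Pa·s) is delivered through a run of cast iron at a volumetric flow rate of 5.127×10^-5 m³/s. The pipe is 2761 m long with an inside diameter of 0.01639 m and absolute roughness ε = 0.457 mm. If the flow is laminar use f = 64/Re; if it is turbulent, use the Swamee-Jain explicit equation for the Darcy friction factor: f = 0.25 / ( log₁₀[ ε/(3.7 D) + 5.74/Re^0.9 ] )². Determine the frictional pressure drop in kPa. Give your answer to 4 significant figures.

ΔP ≈ 189.9 kPa

Cross-sectional area A = πD²/4 = π(0.01639)²/4 = 0.000211 m²; mean velocity V = Q/A = 5.127e-05/0.000211 = 0.243 m/s.
Reynolds number Re = ρVD/μ = 647.9 · 0.243 · 0.01639 / 0.000206 = 1.253e+04.
Re > 4000 → turbulent. Relative roughness ε/D = 0.000457/0.01639 = 0.0279. Swamee-Jain: f = 0.25/(log₁₀[0.0279/3.7 + 5.74/1.253e+04^0.9])² = 0.25/(log₁₀[0.00754 + 0.00118])² = 0.25/(-2.06)² = 0.05892.
Darcy-Weisbach: ΔP = f(L/D)(ρV²/2) = 0.05892·(2761/0.01639)·(647.9·0.243²/2) = 0.05892·1.685e+05·19.13 = 1.899e+05 Pa.
ΔP = 1.899e+05 Pa = 189.9 kPa.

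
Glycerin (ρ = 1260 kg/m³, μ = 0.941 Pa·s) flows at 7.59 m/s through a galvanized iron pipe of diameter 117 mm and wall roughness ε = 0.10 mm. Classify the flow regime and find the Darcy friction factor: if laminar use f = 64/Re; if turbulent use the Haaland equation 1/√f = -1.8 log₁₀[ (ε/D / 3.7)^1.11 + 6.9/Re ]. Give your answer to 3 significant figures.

Re = ρVD/μ = 1260·7.59·0.117/0.941 = 1189.
Re < 2300 → laminar, so f = 64/Re = 0.05382 (roughness is irrelevant in laminar flow).

f ≈ 0.0538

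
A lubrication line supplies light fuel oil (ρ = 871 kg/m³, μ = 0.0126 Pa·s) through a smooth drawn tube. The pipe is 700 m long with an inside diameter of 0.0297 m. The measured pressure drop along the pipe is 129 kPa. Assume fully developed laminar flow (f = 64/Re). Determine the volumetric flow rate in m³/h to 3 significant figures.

Q ≈ 1.01 m³/h

For laminar flow, f = 64/Re with Re = ρVD/μ, so Darcy-Weisbach reduces to ΔP = 32μLV/D². Solving for V: V = ΔP·D²/(32μL) = 1.29e+05·(0.0297)²/(32·0.0126·700) = 0.4032 m/s.
Check: Re = ρVD/μ = 871·0.4032·0.0297/0.0126 = 827.7 < 2300, so the laminar assumption holds.
Q = V·A = 0.4032·(π/4·0.0297²) = 0.0002793 m³/s = 1.01 m³/h.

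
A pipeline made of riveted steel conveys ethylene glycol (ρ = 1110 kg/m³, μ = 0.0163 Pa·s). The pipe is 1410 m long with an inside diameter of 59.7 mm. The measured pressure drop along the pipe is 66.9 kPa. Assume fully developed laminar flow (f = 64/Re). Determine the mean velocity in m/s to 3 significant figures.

For laminar flow, f = 64/Re with Re = ρVD/μ, so Darcy-Weisbach reduces to ΔP = 32μLV/D². Solving for V: V = ΔP·D²/(32μL) = 6.69e+04·(0.0597)²/(32·0.0163·1410) = 0.3242 m/s.
Check: Re = ρVD/μ = 1110·0.3242·0.0597/0.0163 = 1318 < 2300, so the laminar assumption holds.

V ≈ 0.324 m/s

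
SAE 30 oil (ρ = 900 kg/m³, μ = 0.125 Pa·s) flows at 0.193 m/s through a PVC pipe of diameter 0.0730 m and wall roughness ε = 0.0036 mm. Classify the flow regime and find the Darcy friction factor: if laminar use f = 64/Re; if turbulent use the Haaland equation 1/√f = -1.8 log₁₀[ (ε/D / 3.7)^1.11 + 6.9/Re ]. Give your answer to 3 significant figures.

Re = ρVD/μ = 900·0.193·0.073/0.125 = 101.4.
Re < 2300 → laminar, so f = 64/Re = 0.6309 (roughness is irrelevant in laminar flow).

f ≈ 0.631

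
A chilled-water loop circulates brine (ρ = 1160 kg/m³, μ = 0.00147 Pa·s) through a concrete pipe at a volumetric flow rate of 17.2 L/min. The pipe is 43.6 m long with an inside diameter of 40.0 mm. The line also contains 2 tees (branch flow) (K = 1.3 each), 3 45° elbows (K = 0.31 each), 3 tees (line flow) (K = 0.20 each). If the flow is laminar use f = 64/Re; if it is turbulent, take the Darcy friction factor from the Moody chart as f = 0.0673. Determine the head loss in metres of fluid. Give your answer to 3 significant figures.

Q = 17.2 L/min = 17.2/60000 = 0.0002867 m³/s.
Cross-sectional area A = πD²/4 = π(0.04)²/4 = 0.001257 m²; mean velocity V = Q/A = 0.0002867/0.001257 = 0.2281 m/s.
Reynolds number Re = ρVD/μ = 1160 · 0.2281 · 0.04 / 0.00147 = 7201.
Re > 4000 → turbulent; use the Moody-chart value f = 0.0673.
Total minor-loss coefficient ΣK = 2·1.3 + 3·0.31 + 3·0.2 = 4.13.
ΔP = [f·L/D + ΣK]·(ρV²/2) = [0.0673·43.6/0.04 + 4.13]·(1160·0.2281²/2) = [73.36 + 4.13]·30.18 = 2339 Pa.
Head loss h_f = ΔP/(ρg) = 2339/(1160·9.81) = 0.206 m.

h_f ≈ 0.206 m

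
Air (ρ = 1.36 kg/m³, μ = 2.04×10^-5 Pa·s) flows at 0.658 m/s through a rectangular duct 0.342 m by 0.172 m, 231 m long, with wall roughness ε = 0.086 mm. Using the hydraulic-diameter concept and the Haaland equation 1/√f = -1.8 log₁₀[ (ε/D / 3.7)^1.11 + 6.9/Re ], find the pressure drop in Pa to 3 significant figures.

ΔP ≈ 9.30 Pa

Hydraulic diameter D_h = 4A/P = 4·(0.342·0.172)/(2·(0.342+0.172)) = 0.2353/1.028 = 0.2289 m.
Re = ρVD_h/μ = 1.36·0.658·0.2289/2.04e-05 = 1.004e+04.
ε/D_h = 8.6e-05/0.2289 = 0.000376; Haaland gives 1/√f = -1.8 log₁₀[3.69e-05+0.000687] = 5.652, so f = 0.0313.
ΔP = f(L/D_h)(ρV²/2) = 0.0313·231/0.2289·0.2944 = 9.3 Pa.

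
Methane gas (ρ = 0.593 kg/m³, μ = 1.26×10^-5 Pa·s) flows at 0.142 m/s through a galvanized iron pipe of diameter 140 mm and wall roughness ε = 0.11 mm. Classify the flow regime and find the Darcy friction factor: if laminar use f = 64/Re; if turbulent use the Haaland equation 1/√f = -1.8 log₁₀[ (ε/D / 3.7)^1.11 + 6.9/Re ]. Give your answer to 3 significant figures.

f ≈ 0.0684

Re = ρVD/μ = 0.593·0.142·0.14/1.26e-05 = 935.6.
Re < 2300 → laminar, so f = 64/Re = 0.0684 (roughness is irrelevant in laminar flow).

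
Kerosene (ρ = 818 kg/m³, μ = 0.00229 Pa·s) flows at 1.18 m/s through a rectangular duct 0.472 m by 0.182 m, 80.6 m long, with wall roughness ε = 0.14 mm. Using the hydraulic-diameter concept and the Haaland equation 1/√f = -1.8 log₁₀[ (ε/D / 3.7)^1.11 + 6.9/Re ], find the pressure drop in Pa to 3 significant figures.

ΔP ≈ 3490 Pa

Hydraulic diameter D_h = 4A/P = 4·(0.472·0.182)/(2·(0.472+0.182)) = 0.3436/1.308 = 0.2627 m.
Re = ρVD_h/μ = 818·1.18·0.2627/0.00229 = 1.107e+05.
ε/D_h = 0.00014/0.2627 = 0.000533; Haaland gives 1/√f = -1.8 log₁₀[5.44e-05+6.23e-05] = 7.079, so f = 0.01996.
ΔP = f(L/D_h)(ρV²/2) = 0.01996·80.6/0.2627·569.5 = 3487 Pa.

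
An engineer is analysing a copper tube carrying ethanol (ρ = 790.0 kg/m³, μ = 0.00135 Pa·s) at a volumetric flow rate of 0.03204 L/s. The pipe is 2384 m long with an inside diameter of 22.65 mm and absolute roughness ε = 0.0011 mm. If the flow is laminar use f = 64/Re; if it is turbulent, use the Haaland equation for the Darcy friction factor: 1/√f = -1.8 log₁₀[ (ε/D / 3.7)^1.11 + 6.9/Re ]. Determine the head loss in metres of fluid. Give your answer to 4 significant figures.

h_f ≈ 2.060 m

Q = 0.03204 L/s = 0.03204/1000 = 3.204e-05 m³/s.
Cross-sectional area A = πD²/4 = π(0.02265)²/4 = 0.0004029 m²; mean velocity V = Q/A = 3.204e-05/0.0004029 = 0.07952 m/s.
Reynolds number Re = ρVD/μ = 790 · 0.07952 · 0.02265 / 0.00135 = 1054.
Re < 2300 → laminar flow, so f = 64/Re = 64/1054 = 0.06072 (the turbulent correlation is not needed).
Darcy-Weisbach: ΔP = f(L/D)(ρV²/2) = 0.06072·(2384/0.02265)·(790·0.07952²/2) = 0.06072·1.053e+05·2.498 = 1.596e+04 Pa.
Head loss h_f = ΔP/(ρg) = 1.596e+04/(790·9.81) = 2.060 m.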